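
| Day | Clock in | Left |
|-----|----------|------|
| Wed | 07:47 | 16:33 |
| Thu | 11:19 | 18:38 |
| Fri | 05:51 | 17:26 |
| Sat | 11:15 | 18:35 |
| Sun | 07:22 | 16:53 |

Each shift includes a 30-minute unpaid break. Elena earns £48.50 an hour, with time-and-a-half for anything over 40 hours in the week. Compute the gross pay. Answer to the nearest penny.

£2086.71

Wed: 07:47–16:33 = 8 h 46 min; less 30 min break → 8 h 16 min
Thu: 11:19–18:38 = 7 h 19 min; less 30 min break → 6 h 49 min
Fri: 05:51–17:26 = 11 h 35 min; less 30 min break → 11 h 5 min
Sat: 11:15–18:35 = 7 h 20 min; less 30 min break → 6 h 50 min
Sun: 07:22–16:53 = 9 h 31 min; less 30 min break → 9 h 1 min
Total worked: 42 h 1 min = 2521 min.
Regular 40 h 0 min = 2400 min at £48.50/h; overtime 2 h 1 min = 121 min at £72.75/h.
Pay = (2400 × £48.50 + 121 × £72.75) ÷ 60 = £2086.71.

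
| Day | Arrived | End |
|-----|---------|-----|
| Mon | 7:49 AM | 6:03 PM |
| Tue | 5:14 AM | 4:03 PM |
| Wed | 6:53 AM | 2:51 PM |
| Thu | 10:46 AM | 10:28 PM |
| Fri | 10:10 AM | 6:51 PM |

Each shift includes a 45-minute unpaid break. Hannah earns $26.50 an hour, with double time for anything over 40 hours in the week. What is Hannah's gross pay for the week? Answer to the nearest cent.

Mon: 7:49 AM–6:03 PM = 10 h 14 min; less 45 min break → 9 h 29 min
Tue: 5:14 AM–4:03 PM = 10 h 49 min; less 45 min break → 10 h 4 min
Wed: 6:53 AM–2:51 PM = 7 h 58 min; less 45 min break → 7 h 13 min
Thu: 10:46 AM–10:28 PM = 11 h 42 min; less 45 min break → 10 h 57 min
Fri: 10:10 AM–6:51 PM = 8 h 41 min; less 45 min break → 7 h 56 min
Total worked: 45 h 39 min = 2739 min.
Regular 40 h 0 min = 2400 min at $26.50/h; overtime 5 h 39 min = 339 min at $53.00/h.
Pay = (2400 × $26.50 + 339 × $53.00) ÷ 60 = $1359.45.

$1359.45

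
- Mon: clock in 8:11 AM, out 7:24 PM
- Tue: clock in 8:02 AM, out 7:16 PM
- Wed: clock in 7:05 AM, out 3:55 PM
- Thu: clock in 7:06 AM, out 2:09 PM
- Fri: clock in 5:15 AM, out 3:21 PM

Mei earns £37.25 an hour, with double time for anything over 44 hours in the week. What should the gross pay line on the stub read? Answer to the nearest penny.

Mon: 8:11 AM–7:24 PM = 11 h 13 min
Tue: 8:02 AM–7:16 PM = 11 h 14 min
Wed: 7:05 AM–3:55 PM = 8 h 50 min
Thu: 7:06 AM–2:09 PM = 7 h 3 min
Fri: 5:15 AM–3:21 PM = 10 h 6 min
Total worked: 48 h 26 min = 2906 min.
Regular 44 h 0 min = 2640 min at £37.25/h; overtime 4 h 26 min = 266 min at £74.50/h.
Pay = (2640 × £37.25 + 266 × £74.50) ÷ 60 = £1969.28.

£1969.28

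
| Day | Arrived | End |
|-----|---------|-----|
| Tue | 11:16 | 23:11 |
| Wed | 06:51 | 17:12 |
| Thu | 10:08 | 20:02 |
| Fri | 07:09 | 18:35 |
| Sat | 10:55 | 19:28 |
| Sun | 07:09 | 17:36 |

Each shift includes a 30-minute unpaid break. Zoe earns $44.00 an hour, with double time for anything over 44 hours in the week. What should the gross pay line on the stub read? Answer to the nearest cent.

Tue: 11:16–23:11 = 11 h 55 min; less 30 min break → 11 h 25 min
Wed: 06:51–17:12 = 10 h 21 min; less 30 min break → 9 h 51 min
Thu: 10:08–20:02 = 9 h 54 min; less 30 min break → 9 h 24 min
Fri: 07:09–18:35 = 11 h 26 min; less 30 min break → 10 h 56 min
Sat: 10:55–19:28 = 8 h 33 min; less 30 min break → 8 h 3 min
Sun: 07:09–17:36 = 10 h 27 min; less 30 min break → 9 h 57 min
Total worked: 59 h 36 min = 3576 min.
Regular 44 h 0 min = 2640 min at $44.00/h; overtime 15 h 36 min = 936 min at $88.00/h.
Pay = (2640 × $44.00 + 936 × $88.00) ÷ 60 = $3308.80.

$3308.80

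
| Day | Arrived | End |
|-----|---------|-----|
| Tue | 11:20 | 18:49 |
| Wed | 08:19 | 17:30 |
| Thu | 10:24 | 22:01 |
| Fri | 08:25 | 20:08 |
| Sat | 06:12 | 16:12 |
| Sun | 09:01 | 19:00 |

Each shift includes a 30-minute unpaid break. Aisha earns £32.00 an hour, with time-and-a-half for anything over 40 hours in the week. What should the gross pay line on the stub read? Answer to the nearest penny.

£2095.20

Tue: 11:20–18:49 = 7 h 29 min; less 30 min break → 6 h 59 min
Wed: 08:19–17:30 = 9 h 11 min; less 30 min break → 8 h 41 min
Thu: 10:24–22:01 = 11 h 37 min; less 30 min break → 11 h 7 min
Fri: 08:25–20:08 = 11 h 43 min; less 30 min break → 11 h 13 min
Sat: 06:12–16:12 = 10 h 0 min; less 30 min break → 9 h 30 min
Sun: 09:01–19:00 = 9 h 59 min; less 30 min break → 9 h 29 min
Total worked: 56 h 59 min = 3419 min.
Regular 40 h 0 min = 2400 min at £32.00/h; overtime 16 h 59 min = 1019 min at £48.00/h.
Pay = (2400 × £32.00 + 1019 × £48.00) ÷ 60 = £2095.20.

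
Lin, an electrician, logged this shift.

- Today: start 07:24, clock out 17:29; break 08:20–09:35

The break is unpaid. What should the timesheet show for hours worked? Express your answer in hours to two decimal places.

8.83 hours

Today: 07:24–17:29 = 10 h 5 min; less 75 min break → 8 h 50 min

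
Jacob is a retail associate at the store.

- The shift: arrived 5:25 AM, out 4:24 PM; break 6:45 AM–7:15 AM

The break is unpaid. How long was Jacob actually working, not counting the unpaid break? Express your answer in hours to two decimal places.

The shift: 5:25 AM–4:24 PM = 10 h 59 min; less 30 min break → 10 h 29 min

10.48 hours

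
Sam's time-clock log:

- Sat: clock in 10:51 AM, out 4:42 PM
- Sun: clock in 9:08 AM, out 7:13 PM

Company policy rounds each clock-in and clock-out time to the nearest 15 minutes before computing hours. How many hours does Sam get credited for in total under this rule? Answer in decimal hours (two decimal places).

Sat: in 10:51 AM→10:45 AM, out 4:42 PM→4:45 PM; 6 h 0 min
Sun: in 9:08 AM→9:15 AM, out 7:13 PM→7:15 PM; 10 h 0 min
Total credited: 16 h 0 min.

16.00 hours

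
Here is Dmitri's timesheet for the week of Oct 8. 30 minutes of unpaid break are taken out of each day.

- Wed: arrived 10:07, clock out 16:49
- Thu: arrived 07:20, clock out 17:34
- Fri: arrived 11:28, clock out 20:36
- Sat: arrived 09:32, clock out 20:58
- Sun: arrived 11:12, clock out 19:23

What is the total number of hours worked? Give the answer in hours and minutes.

Wed: 10:07–16:49 = 6 h 42 min; less 30 min break → 6 h 12 min
Thu: 07:20–17:34 = 10 h 14 min; less 30 min break → 9 h 44 min
Fri: 11:28–20:36 = 9 h 8 min; less 30 min break → 8 h 38 min
Sat: 09:32–20:58 = 11 h 26 min; less 30 min break → 10 h 56 min
Sun: 11:12–19:23 = 8 h 11 min; less 30 min break → 7 h 41 min
Total: 6 h 12 min + 9 h 44 min + 8 h 38 min + 10 h 56 min + 7 h 41 min = 43 h 11 min.

43 h 11 min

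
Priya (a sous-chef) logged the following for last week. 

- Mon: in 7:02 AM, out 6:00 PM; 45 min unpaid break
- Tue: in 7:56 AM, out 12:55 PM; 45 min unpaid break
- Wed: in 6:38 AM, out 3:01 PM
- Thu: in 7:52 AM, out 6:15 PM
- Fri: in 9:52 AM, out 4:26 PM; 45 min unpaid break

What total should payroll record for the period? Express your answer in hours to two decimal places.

Mon: 7:02 AM–6:00 PM = 10 h 58 min; less 45 min break → 10 h 13 min
Tue: 7:56 AM–12:55 PM = 4 h 59 min; less 45 min break → 4 h 14 min
Wed: 6:38 AM–3:01 PM = 8 h 23 min
Thu: 7:52 AM–6:15 PM = 10 h 23 min
Fri: 9:52 AM–4:26 PM = 6 h 34 min; less 45 min break → 5 h 49 min
Total: 10 h 13 min + 4 h 14 min + 8 h 23 min + 10 h 23 min + 5 h 49 min = 39 h 2 min.

39.03 hours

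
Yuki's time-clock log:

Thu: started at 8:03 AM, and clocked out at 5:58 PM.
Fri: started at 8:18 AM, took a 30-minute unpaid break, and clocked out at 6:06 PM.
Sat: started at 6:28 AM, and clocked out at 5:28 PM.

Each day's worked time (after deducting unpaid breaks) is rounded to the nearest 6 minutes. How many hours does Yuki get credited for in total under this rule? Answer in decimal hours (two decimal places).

Thu: 8:03 AM–5:58 PM = 9 h 55 min → rounds to 9 h 54 min
Fri: 8:18 AM–6:06 PM = 9 h 48 min − 30 min = 9 h 18 min → rounds to 9 h 18 min
Sat: 6:28 AM–5:28 PM = 11 h 0 min → rounds to 11 h 0 min
Total credited: 30 h 12 min.

30.20 hours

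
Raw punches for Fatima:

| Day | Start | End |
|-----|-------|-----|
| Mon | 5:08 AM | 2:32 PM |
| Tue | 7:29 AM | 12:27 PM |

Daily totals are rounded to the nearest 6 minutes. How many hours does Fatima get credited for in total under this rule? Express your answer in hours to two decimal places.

14.40 hours

Mon: 5:08 AM–2:32 PM = 9 h 24 min → rounds to 9 h 24 min
Tue: 7:29 AM–12:27 PM = 4 h 58 min → rounds to 5 h 0 min
Total credited: 14 h 24 min.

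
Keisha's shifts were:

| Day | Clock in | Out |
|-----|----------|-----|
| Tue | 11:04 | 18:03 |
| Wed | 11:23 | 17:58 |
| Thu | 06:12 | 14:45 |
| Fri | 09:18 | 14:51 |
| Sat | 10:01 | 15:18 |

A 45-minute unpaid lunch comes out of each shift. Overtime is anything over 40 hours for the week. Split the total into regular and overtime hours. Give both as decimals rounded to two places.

Regular 29.20 hours, overtime 0.00 hours

Tue: 11:04–18:03 = 6 h 59 min; less 45 min break → 6 h 14 min
Wed: 11:23–17:58 = 6 h 35 min; less 45 min break → 5 h 50 min
Thu: 06:12–14:45 = 8 h 33 min; less 45 min break → 7 h 48 min
Fri: 09:18–14:51 = 5 h 33 min; less 45 min break → 4 h 48 min
Sat: 10:01–15:18 = 5 h 17 min; less 45 min break → 4 h 32 min
Total worked: 29 h 12 min = 29.20 h.
Threshold 40 h → overtime 0 h 0 min, regular 29 h 12 min.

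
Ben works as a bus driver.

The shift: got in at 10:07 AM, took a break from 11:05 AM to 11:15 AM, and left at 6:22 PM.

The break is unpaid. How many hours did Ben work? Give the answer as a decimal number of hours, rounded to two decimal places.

8.08 hours

The shift: 10:07 AM–6:22 PM = 8 h 15 min; less 10 min break → 8 h 5 min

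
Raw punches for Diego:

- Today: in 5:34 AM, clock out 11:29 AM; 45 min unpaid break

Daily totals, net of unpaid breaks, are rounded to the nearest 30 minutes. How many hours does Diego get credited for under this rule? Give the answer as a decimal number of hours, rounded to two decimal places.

5.00 hours

Today: 5:34 AM–11:29 AM = 5 h 55 min − 45 min = 5 h 10 min → rounds to 5 h 0 min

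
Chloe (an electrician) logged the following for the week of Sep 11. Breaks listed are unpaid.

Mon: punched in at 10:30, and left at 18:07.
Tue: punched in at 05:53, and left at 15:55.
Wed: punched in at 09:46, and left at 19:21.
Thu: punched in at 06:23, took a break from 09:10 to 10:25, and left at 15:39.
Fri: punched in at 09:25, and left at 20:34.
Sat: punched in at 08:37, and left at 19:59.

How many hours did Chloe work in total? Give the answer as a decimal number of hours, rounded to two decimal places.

Mon: 10:30–18:07 = 7 h 37 min
Tue: 05:53–15:55 = 10 h 2 min
Wed: 09:46–19:21 = 9 h 35 min
Thu: 06:23–15:39 = 9 h 16 min; less 75 min break → 8 h 1 min
Fri: 09:25–20:34 = 11 h 9 min
Sat: 08:37–19:59 = 11 h 22 min
Total: 7 h 37 min + 10 h 2 min + 9 h 35 min + 8 h 1 min + 11 h 9 min + 11 h 22 min = 57 h 46 min.

57.77 hours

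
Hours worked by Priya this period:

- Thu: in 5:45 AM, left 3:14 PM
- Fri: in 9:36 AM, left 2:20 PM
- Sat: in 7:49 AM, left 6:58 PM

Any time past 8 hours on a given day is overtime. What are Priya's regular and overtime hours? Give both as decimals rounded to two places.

Thu: 5:45 AM–3:14 PM = 9 h 29 min
Fri: 9:36 AM–2:20 PM = 4 h 44 min
Sat: 7:49 AM–6:58 PM = 11 h 9 min
Thu reg 8 h 0 min / OT 1 h 29 min; Fri reg 4 h 44 min / OT 0 h 0 min; Sat reg 8 h 0 min / OT 3 h 9 min.
Totals: regular 20 h 44 min, overtime 4 h 38 min.

Regular 20.73 hours, overtime 4.63 hours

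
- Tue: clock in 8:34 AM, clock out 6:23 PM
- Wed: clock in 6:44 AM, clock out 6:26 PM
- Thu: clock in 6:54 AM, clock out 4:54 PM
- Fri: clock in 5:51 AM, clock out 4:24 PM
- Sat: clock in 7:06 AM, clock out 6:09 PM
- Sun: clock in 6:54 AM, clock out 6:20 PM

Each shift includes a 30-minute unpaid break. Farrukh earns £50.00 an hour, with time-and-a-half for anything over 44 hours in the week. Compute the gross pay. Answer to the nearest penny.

£3516.25

Tue: 8:34 AM–6:23 PM = 9 h 49 min; less 30 min break → 9 h 19 min
Wed: 6:44 AM–6:26 PM = 11 h 42 min; less 30 min break → 11 h 12 min
Thu: 6:54 AM–4:54 PM = 10 h 0 min; less 30 min break → 9 h 30 min
Fri: 5:51 AM–4:24 PM = 10 h 33 min; less 30 min break → 10 h 3 min
Sat: 7:06 AM–6:09 PM = 11 h 3 min; less 30 min break → 10 h 33 min
Sun: 6:54 AM–6:20 PM = 11 h 26 min; less 30 min break → 10 h 56 min
Total worked: 61 h 33 min = 3693 min.
Regular 44 h 0 min = 2640 min at £50.00/h; overtime 17 h 33 min = 1053 min at £75.00/h.
Pay = (2640 × £50.00 + 1053 × £75.00) ÷ 60 = £3516.25.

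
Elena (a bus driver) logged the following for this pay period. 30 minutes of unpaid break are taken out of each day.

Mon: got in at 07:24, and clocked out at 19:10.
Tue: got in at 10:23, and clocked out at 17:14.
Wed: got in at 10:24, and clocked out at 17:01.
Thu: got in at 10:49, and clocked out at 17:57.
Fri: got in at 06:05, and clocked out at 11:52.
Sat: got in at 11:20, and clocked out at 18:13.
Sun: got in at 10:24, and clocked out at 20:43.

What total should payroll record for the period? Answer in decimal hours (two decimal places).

Mon: 07:24–19:10 = 11 h 46 min; less 30 min break → 11 h 16 min
Tue: 10:23–17:14 = 6 h 51 min; less 30 min break → 6 h 21 min
Wed: 10:24–17:01 = 6 h 37 min; less 30 min break → 6 h 7 min
Thu: 10:49–17:57 = 7 h 8 min; less 30 min break → 6 h 38 min
Fri: 06:05–11:52 = 5 h 47 min; less 30 min break → 5 h 17 min
Sat: 11:20–18:13 = 6 h 53 min; less 30 min break → 6 h 23 min
Sun: 10:24–20:43 = 10 h 19 min; less 30 min break → 9 h 49 min
Total: 11 h 16 min + 6 h 21 min + 6 h 7 min + 6 h 38 min + 5 h 17 min + 6 h 23 min + 9 h 49 min = 51 h 51 min.

51.85 hours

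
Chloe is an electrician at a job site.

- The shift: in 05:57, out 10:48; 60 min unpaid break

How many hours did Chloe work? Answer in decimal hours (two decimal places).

3.85 hours

The shift: 05:57–10:48 = 4 h 51 min; less 60 min break → 3 h 51 min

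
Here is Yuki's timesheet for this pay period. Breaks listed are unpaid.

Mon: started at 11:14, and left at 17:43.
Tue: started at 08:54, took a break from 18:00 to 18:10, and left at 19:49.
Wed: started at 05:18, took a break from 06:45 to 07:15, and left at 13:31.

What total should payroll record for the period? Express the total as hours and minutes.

24 h 57 min

Mon: 11:14–17:43 = 6 h 29 min
Tue: 08:54–19:49 = 10 h 55 min; less 10 min break → 10 h 45 min
Wed: 05:18–13:31 = 8 h 13 min; less 30 min break → 7 h 43 min
Total: 6 h 29 min + 10 h 45 min + 7 h 43 min = 24 h 57 min.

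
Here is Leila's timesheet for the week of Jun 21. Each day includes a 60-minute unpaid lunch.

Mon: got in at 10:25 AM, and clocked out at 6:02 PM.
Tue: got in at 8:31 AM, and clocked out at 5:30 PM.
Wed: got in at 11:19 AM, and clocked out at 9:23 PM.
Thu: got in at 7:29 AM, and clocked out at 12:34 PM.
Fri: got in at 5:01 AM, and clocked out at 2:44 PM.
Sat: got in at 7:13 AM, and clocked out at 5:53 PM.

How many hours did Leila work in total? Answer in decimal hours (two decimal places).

46.13 hours

Mon: 10:25 AM–6:02 PM = 7 h 37 min; less 60 min break → 6 h 37 min
Tue: 8:31 AM–5:30 PM = 8 h 59 min; less 60 min break → 7 h 59 min
Wed: 11:19 AM–9:23 PM = 10 h 4 min; less 60 min break → 9 h 4 min
Thu: 7:29 AM–12:34 PM = 5 h 5 min; less 60 min break → 4 h 5 min
Fri: 5:01 AM–2:44 PM = 9 h 43 min; less 60 min break → 8 h 43 min
Sat: 7:13 AM–5:53 PM = 10 h 40 min; less 60 min break → 9 h 40 min
Total: 6 h 37 min + 7 h 59 min + 9 h 4 min + 4 h 5 min + 8 h 43 min + 9 h 40 min = 46 h 8 min.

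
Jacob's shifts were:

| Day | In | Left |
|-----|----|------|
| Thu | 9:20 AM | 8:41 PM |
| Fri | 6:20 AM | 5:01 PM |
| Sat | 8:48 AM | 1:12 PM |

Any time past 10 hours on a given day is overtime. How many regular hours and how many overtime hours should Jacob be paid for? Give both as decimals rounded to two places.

Regular 24.40 hours, overtime 2.03 hours

Thu: 9:20 AM–8:41 PM = 11 h 21 min
Fri: 6:20 AM–5:01 PM = 10 h 41 min
Sat: 8:48 AM–1:12 PM = 4 h 24 min
Thu reg 10 h 0 min / OT 1 h 21 min; Fri reg 10 h 0 min / OT 0 h 41 min; Sat reg 4 h 24 min / OT 0 h 0 min.
Totals: regular 24 h 24 min, overtime 2 h 2 min.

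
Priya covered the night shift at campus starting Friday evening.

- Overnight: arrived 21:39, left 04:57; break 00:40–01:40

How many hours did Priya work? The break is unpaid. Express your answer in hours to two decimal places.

Overnight: 21:39 → midnight = 2 h 21 min; midnight → 04:57 = 4 h 57 min; span 7 h 18 min; less 60 min break → 6 h 18 min

6.30 hours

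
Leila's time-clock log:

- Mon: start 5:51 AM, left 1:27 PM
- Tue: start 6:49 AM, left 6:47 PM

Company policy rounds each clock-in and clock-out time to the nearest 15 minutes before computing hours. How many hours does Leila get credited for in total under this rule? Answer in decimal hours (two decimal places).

Mon: in 5:51 AM→5:45 AM, out 1:27 PM→1:30 PM; 7 h 45 min
Tue: in 6:49 AM→6:45 AM, out 6:47 PM→6:45 PM; 12 h 0 min
Total credited: 19 h 45 min.

19.75 hours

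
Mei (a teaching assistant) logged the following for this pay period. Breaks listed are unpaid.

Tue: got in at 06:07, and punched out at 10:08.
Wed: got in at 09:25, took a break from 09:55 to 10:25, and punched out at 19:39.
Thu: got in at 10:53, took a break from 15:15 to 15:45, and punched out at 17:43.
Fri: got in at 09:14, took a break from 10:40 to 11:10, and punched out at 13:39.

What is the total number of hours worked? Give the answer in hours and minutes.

Tue: 06:07–10:08 = 4 h 1 min
Wed: 09:25–19:39 = 10 h 14 min; less 30 min break → 9 h 44 min
Thu: 10:53–17:43 = 6 h 50 min; less 30 min break → 6 h 20 min
Fri: 09:14–13:39 = 4 h 25 min; less 30 min break → 3 h 55 min
Total: 4 h 1 min + 9 h 44 min + 6 h 20 min + 3 h 55 min = 24 h 0 min.

24 h 0 min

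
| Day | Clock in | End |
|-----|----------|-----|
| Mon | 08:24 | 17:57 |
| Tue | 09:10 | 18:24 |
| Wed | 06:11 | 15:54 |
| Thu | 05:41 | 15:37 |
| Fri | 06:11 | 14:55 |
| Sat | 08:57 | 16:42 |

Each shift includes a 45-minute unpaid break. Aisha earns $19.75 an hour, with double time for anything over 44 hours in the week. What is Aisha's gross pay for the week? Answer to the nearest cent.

Mon: 08:24–17:57 = 9 h 33 min; less 45 min break → 8 h 48 min
Tue: 09:10–18:24 = 9 h 14 min; less 45 min break → 8 h 29 min
Wed: 06:11–15:54 = 9 h 43 min; less 45 min break → 8 h 58 min
Thu: 05:41–15:37 = 9 h 56 min; less 45 min break → 9 h 11 min
Fri: 06:11–14:55 = 8 h 44 min; less 45 min break → 7 h 59 min
Sat: 08:57–16:42 = 7 h 45 min; less 45 min break → 7 h 0 min
Total worked: 50 h 25 min = 3025 min.
Regular 44 h 0 min = 2640 min at $19.75/h; overtime 6 h 25 min = 385 min at $39.50/h.
Pay = (2640 × $19.75 + 385 × $39.50) ÷ 60 = $1122.46.

$1122.46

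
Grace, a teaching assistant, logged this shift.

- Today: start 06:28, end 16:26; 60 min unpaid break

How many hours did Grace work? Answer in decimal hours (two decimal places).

8.97 hours

Today: 06:28–16:26 = 9 h 58 min; less 60 min break → 8 h 58 min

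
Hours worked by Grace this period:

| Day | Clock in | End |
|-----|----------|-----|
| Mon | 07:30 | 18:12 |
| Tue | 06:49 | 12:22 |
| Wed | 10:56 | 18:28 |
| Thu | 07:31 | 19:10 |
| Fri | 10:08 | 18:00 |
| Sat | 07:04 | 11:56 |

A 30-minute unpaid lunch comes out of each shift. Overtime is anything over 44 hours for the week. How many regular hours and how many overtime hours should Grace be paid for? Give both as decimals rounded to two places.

Mon: 07:30–18:12 = 10 h 42 min; less 30 min break → 10 h 12 min
Tue: 06:49–12:22 = 5 h 33 min; less 30 min break → 5 h 3 min
Wed: 10:56–18:28 = 7 h 32 min; less 30 min break → 7 h 2 min
Thu: 07:31–19:10 = 11 h 39 min; less 30 min break → 11 h 9 min
Fri: 10:08–18:00 = 7 h 52 min; less 30 min break → 7 h 22 min
Sat: 07:04–11:56 = 4 h 52 min; less 30 min break → 4 h 22 min
Total worked: 45 h 10 min = 45.17 h.
Threshold 44 h → overtime 1 h 10 min, regular 44 h 0 min.

Regular 44.00 hours, overtime 1.17 hours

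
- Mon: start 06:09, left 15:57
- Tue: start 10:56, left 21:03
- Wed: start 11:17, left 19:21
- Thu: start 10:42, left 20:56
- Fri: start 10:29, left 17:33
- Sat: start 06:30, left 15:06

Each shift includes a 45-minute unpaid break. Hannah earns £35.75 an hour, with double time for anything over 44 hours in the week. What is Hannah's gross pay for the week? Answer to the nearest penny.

£1957.91

Mon: 06:09–15:57 = 9 h 48 min; less 45 min break → 9 h 3 min
Tue: 10:56–21:03 = 10 h 7 min; less 45 min break → 9 h 22 min
Wed: 11:17–19:21 = 8 h 4 min; less 45 min break → 7 h 19 min
Thu: 10:42–20:56 = 10 h 14 min; less 45 min break → 9 h 29 min
Fri: 10:29–17:33 = 7 h 4 min; less 45 min break → 6 h 19 min
Sat: 06:30–15:06 = 8 h 36 min; less 45 min break → 7 h 51 min
Total worked: 49 h 23 min = 2963 min.
Regular 44 h 0 min = 2640 min at £35.75/h; overtime 5 h 23 min = 323 min at £71.50/h.
Pay = (2640 × £35.75 + 323 × £71.50) ÷ 60 = £1957.91.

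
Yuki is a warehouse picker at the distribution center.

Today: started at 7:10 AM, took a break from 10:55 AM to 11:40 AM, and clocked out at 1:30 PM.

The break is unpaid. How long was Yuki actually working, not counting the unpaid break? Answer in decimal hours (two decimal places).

5.58 hours

Today: 7:10 AM–1:30 PM = 6 h 20 min; less 45 min break → 5 h 35 min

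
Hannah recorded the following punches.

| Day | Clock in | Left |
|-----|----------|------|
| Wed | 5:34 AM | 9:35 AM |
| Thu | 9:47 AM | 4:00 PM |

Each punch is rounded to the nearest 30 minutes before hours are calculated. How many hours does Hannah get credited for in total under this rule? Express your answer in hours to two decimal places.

10.00 hours

Wed: in 5:34 AM→5:30 AM, out 9:35 AM→9:30 AM; 4 h 0 min
Thu: in 9:47 AM→10:00 AM, out 4:00 PM→4:00 PM; 6 h 0 min
Total credited: 10 h 0 min.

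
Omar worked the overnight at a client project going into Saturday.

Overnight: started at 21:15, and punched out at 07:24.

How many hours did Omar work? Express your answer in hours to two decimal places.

10.15 hours

Overnight: 21:15 → midnight = 2 h 45 min; midnight → 07:24 = 7 h 24 min; span 10 h 9 min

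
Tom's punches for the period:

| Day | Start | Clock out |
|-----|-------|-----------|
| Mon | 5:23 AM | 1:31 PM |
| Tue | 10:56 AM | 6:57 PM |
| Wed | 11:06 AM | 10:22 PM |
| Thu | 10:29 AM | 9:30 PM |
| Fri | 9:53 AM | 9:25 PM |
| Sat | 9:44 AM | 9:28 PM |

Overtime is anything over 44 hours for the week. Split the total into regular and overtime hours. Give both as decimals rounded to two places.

Mon: 5:23 AM–1:31 PM = 8 h 8 min
Tue: 10:56 AM–6:57 PM = 8 h 1 min
Wed: 11:06 AM–10:22 PM = 11 h 16 min
Thu: 10:29 AM–9:30 PM = 11 h 1 min
Fri: 9:53 AM–9:25 PM = 11 h 32 min
Sat: 9:44 AM–9:28 PM = 11 h 44 min
Total worked: 61 h 42 min = 61.70 h.
Threshold 44 h → overtime 17 h 42 min, regular 44 h 0 min.

Regular 44.00 hours, overtime 17.70 hours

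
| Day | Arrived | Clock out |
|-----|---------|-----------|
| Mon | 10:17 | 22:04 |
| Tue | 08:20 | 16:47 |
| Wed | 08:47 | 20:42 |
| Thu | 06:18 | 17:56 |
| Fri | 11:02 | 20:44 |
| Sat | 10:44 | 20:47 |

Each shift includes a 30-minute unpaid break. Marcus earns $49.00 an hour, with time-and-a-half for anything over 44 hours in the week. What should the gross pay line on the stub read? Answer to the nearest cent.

$3371.20

Mon: 10:17–22:04 = 11 h 47 min; less 30 min break → 11 h 17 min
Tue: 08:20–16:47 = 8 h 27 min; less 30 min break → 7 h 57 min
Wed: 08:47–20:42 = 11 h 55 min; less 30 min break → 11 h 25 min
Thu: 06:18–17:56 = 11 h 38 min; less 30 min break → 11 h 8 min
Fri: 11:02–20:44 = 9 h 42 min; less 30 min break → 9 h 12 min
Sat: 10:44–20:47 = 10 h 3 min; less 30 min break → 9 h 33 min
Total worked: 60 h 32 min = 3632 min.
Regular 44 h 0 min = 2640 min at $49.00/h; overtime 16 h 32 min = 992 min at $73.50/h.
Pay = (2640 × $49.00 + 992 × $73.50) ÷ 60 = $3371.20.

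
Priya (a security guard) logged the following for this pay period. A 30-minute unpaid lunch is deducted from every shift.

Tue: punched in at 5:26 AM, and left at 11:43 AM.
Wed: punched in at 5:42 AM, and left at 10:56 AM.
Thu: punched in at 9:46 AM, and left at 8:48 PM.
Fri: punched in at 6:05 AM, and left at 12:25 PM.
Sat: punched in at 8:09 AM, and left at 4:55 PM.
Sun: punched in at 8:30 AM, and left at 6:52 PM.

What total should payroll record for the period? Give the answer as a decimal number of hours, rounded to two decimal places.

45.02 hours

Tue: 5:26 AM–11:43 AM = 6 h 17 min; less 30 min break → 5 h 47 min
Wed: 5:42 AM–10:56 AM = 5 h 14 min; less 30 min break → 4 h 44 min
Thu: 9:46 AM–8:48 PM = 11 h 2 min; less 30 min break → 10 h 32 min
Fri: 6:05 AM–12:25 PM = 6 h 20 min; less 30 min break → 5 h 50 min
Sat: 8:09 AM–4:55 PM = 8 h 46 min; less 30 min break → 8 h 16 min
Sun: 8:30 AM–6:52 PM = 10 h 22 min; less 30 min break → 9 h 52 min
Total: 5 h 47 min + 4 h 44 min + 10 h 32 min + 5 h 50 min + 8 h 16 min + 9 h 52 min = 45 h 1 min.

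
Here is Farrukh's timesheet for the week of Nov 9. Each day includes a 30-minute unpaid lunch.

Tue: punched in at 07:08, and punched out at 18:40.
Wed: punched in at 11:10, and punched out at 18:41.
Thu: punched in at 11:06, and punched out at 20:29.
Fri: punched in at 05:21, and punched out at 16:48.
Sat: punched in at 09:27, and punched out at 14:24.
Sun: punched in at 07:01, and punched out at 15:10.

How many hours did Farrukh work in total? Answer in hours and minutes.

Tue: 07:08–18:40 = 11 h 32 min; less 30 min break → 11 h 2 min
Wed: 11:10–18:41 = 7 h 31 min; less 30 min break → 7 h 1 min
Thu: 11:06–20:29 = 9 h 23 min; less 30 min break → 8 h 53 min
Fri: 05:21–16:48 = 11 h 27 min; less 30 min break → 10 h 57 min
Sat: 09:27–14:24 = 4 h 57 min; less 30 min break → 4 h 27 min
Sun: 07:01–15:10 = 8 h 9 min; less 30 min break → 7 h 39 min
Total: 11 h 2 min + 7 h 1 min + 8 h 53 min + 10 h 57 min + 4 h 27 min + 7 h 39 min = 49 h 59 min.

49 h 59 min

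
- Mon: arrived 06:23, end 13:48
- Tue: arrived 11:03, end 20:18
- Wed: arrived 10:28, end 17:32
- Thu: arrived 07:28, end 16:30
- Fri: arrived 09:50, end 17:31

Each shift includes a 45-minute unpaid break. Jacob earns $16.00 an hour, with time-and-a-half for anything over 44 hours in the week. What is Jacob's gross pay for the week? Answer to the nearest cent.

Mon: 06:23–13:48 = 7 h 25 min; less 45 min break → 6 h 40 min
Tue: 11:03–20:18 = 9 h 15 min; less 45 min break → 8 h 30 min
Wed: 10:28–17:32 = 7 h 4 min; less 45 min break → 6 h 19 min
Thu: 07:28–16:30 = 9 h 2 min; less 45 min break → 8 h 17 min
Fri: 09:50–17:31 = 7 h 41 min; less 45 min break → 6 h 56 min
Total worked: 36 h 42 min = 2202 min.
Regular 36 h 42 min = 2202 min at $16.00/h; overtime 0 h 0 min = 0 min at $24.00/h.
Pay = (2202 × $16.00 + 0 × $24.00) ÷ 60 = $587.20.

$587.20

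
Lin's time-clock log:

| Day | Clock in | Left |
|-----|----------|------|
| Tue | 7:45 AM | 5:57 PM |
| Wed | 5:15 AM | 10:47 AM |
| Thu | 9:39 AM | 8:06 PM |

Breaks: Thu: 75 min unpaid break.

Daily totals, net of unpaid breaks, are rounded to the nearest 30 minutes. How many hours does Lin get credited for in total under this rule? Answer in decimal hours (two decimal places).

24.50 hours

Tue: 7:45 AM–5:57 PM = 10 h 12 min → rounds to 10 h 0 min
Wed: 5:15 AM–10:47 AM = 5 h 32 min → rounds to 5 h 30 min
Thu: 9:39 AM–8:06 PM = 10 h 27 min − 75 min = 9 h 12 min → rounds to 9 h 0 min
Total credited: 24 h 30 min.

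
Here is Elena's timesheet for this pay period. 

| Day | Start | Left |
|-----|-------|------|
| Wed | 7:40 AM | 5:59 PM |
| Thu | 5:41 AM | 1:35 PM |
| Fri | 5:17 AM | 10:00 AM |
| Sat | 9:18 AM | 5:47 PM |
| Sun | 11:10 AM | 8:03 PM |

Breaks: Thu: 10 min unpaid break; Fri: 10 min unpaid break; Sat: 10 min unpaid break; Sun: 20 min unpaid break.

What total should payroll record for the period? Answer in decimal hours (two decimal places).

39.47 hours

Wed: 7:40 AM–5:59 PM = 10 h 19 min
Thu: 5:41 AM–1:35 PM = 7 h 54 min; less 10 min break → 7 h 44 min
Fri: 5:17 AM–10:00 AM = 4 h 43 min; less 10 min break → 4 h 33 min
Sat: 9:18 AM–5:47 PM = 8 h 29 min; less 10 min break → 8 h 19 min
Sun: 11:10 AM–8:03 PM = 8 h 53 min; less 20 min break → 8 h 33 min
Total: 10 h 19 min + 7 h 44 min + 4 h 33 min + 8 h 19 min + 8 h 33 min = 39 h 28 min.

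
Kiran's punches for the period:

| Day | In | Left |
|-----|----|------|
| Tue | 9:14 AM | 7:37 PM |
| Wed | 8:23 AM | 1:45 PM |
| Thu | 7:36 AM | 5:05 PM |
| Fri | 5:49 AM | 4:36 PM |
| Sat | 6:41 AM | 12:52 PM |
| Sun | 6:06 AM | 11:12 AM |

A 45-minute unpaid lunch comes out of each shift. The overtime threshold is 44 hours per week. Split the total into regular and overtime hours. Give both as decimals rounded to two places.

Tue: 9:14 AM–7:37 PM = 10 h 23 min; less 45 min break → 9 h 38 min
Wed: 8:23 AM–1:45 PM = 5 h 22 min; less 45 min break → 4 h 37 min
Thu: 7:36 AM–5:05 PM = 9 h 29 min; less 45 min break → 8 h 44 min
Fri: 5:49 AM–4:36 PM = 10 h 47 min; less 45 min break → 10 h 2 min
Sat: 6:41 AM–12:52 PM = 6 h 11 min; less 45 min break → 5 h 26 min
Sun: 6:06 AM–11:12 AM = 5 h 6 min; less 45 min break → 4 h 21 min
Total worked: 42 h 48 min = 42.80 h.
Threshold 44 h → overtime 0 h 0 min, regular 42 h 48 min.

Regular 42.80 hours, overtime 0.00 hours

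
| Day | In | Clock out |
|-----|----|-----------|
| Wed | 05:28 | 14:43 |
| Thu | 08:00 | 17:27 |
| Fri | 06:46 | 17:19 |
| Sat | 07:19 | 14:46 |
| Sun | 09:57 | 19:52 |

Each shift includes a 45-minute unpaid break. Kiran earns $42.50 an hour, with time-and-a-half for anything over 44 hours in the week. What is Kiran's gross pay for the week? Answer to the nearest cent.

Wed: 05:28–14:43 = 9 h 15 min; less 45 min break → 8 h 30 min
Thu: 08:00–17:27 = 9 h 27 min; less 45 min break → 8 h 42 min
Fri: 06:46–17:19 = 10 h 33 min; less 45 min break → 9 h 48 min
Sat: 07:19–14:46 = 7 h 27 min; less 45 min break → 6 h 42 min
Sun: 09:57–19:52 = 9 h 55 min; less 45 min break → 9 h 10 min
Total worked: 42 h 52 min = 2572 min.
Regular 42 h 52 min = 2572 min at $42.50/h; overtime 0 h 0 min = 0 min at $63.75/h.
Pay = (2572 × $42.50 + 0 × $63.75) ÷ 60 = $1821.83.

$1821.83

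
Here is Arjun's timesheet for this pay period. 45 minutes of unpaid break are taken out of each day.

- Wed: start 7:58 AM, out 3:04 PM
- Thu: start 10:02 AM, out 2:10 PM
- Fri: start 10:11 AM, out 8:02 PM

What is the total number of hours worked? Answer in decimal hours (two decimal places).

Wed: 7:58 AM–3:04 PM = 7 h 6 min; less 45 min break → 6 h 21 min
Thu: 10:02 AM–2:10 PM = 4 h 8 min; less 45 min break → 3 h 23 min
Fri: 10:11 AM–8:02 PM = 9 h 51 min; less 45 min break → 9 h 6 min
Total: 6 h 21 min + 3 h 23 min + 9 h 6 min = 18 h 50 min.

18.83 hours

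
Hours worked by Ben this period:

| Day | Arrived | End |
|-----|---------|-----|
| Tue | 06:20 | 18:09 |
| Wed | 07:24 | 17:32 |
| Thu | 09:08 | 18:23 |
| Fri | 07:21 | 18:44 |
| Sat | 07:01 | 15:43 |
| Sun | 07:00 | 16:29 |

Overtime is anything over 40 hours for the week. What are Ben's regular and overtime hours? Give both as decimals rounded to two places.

Tue: 06:20–18:09 = 11 h 49 min
Wed: 07:24–17:32 = 10 h 8 min
Thu: 09:08–18:23 = 9 h 15 min
Fri: 07:21–18:44 = 11 h 23 min
Sat: 07:01–15:43 = 8 h 42 min
Sun: 07:00–16:29 = 9 h 29 min
Total worked: 60 h 46 min = 60.77 h.
Threshold 40 h → overtime 20 h 46 min, regular 40 h 0 min.

Regular 40.00 hours, overtime 20.77 hours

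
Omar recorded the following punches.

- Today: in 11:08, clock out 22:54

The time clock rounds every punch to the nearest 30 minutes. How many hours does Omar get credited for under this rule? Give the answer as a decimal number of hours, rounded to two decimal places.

12.00 hours

Today: in 11:08→11:00, out 22:54→23:00; 12 h 0 min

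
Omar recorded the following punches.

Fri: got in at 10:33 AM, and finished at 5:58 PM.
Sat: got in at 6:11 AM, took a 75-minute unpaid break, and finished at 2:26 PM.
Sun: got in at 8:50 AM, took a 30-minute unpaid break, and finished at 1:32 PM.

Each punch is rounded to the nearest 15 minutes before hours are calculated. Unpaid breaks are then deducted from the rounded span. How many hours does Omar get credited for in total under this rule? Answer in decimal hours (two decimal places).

18.75 hours

Fri: in 10:33 AM→10:30 AM, out 5:58 PM→6:00 PM; 7 h 30 min
Sat: in 6:11 AM→6:15 AM, out 2:26 PM→2:30 PM; 8 h 15 min − 75 min = 7 h 0 min
Sun: in 8:50 AM→8:45 AM, out 1:32 PM→1:30 PM; 4 h 45 min − 30 min = 4 h 15 min
Total credited: 18 h 45 min.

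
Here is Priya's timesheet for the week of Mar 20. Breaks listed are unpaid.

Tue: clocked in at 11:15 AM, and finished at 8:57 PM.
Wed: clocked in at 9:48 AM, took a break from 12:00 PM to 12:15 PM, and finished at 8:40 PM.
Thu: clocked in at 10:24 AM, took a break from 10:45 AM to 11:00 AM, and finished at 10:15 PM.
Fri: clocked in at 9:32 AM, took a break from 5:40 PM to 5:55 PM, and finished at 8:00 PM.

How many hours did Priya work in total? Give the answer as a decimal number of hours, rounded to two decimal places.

42.13 hours

Tue: 11:15 AM–8:57 PM = 9 h 42 min
Wed: 9:48 AM–8:40 PM = 10 h 52 min; less 15 min break → 10 h 37 min
Thu: 10:24 AM–10:15 PM = 11 h 51 min; less 15 min break → 11 h 36 min
Fri: 9:32 AM–8:00 PM = 10 h 28 min; less 15 min break → 10 h 13 min
Total: 9 h 42 min + 10 h 37 min + 11 h 36 min + 10 h 13 min = 42 h 8 min.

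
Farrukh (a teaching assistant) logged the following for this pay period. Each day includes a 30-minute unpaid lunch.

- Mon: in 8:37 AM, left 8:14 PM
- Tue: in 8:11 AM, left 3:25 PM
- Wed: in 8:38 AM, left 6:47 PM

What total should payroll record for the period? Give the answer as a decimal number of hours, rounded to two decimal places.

Mon: 8:37 AM–8:14 PM = 11 h 37 min; less 30 min break → 11 h 7 min
Tue: 8:11 AM–3:25 PM = 7 h 14 min; less 30 min break → 6 h 44 min
Wed: 8:38 AM–6:47 PM = 10 h 9 min; less 30 min break → 9 h 39 min
Total: 11 h 7 min + 6 h 44 min + 9 h 39 min = 27 h 30 min.

27.50 hours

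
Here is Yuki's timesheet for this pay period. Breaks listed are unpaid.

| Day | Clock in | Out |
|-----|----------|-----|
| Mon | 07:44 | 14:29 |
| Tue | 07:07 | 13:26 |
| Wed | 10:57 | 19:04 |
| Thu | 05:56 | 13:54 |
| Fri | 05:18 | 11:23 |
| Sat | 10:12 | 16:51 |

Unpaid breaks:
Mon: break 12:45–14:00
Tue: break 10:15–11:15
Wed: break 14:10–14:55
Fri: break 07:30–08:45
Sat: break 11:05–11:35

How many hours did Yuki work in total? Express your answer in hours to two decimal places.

37.13 hours

Mon: 07:44–14:29 = 6 h 45 min; less 75 min break → 5 h 30 min
Tue: 07:07–13:26 = 6 h 19 min; less 60 min break → 5 h 19 min
Wed: 10:57–19:04 = 8 h 7 min; less 45 min break → 7 h 22 min
Thu: 05:56–13:54 = 7 h 58 min
Fri: 05:18–11:23 = 6 h 5 min; less 75 min break → 4 h 50 min
Sat: 10:12–16:51 = 6 h 39 min; less 30 min break → 6 h 9 min
Total: 5 h 30 min + 5 h 19 min + 7 h 22 min + 7 h 58 min + 4 h 50 min + 6 h 9 min = 37 h 8 min.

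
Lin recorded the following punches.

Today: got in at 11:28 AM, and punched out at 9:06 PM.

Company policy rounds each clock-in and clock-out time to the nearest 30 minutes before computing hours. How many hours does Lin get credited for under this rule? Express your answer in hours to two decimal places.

Today: in 11:28 AM→11:30 AM, out 9:06 PM→9:00 PM; 9 h 30 min

9.50 hours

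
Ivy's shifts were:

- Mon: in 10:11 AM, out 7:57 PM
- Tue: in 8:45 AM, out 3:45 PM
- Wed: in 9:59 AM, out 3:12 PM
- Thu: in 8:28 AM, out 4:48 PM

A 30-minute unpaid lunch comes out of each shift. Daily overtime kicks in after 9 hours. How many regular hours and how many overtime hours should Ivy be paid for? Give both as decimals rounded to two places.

Mon: 10:11 AM–7:57 PM = 9 h 46 min; less 30 min break → 9 h 16 min
Tue: 8:45 AM–3:45 PM = 7 h 0 min; less 30 min break → 6 h 30 min
Wed: 9:59 AM–3:12 PM = 5 h 13 min; less 30 min break → 4 h 43 min
Thu: 8:28 AM–4:48 PM = 8 h 20 min; less 30 min break → 7 h 50 min
Mon reg 9 h 0 min / OT 0 h 16 min; Tue reg 6 h 30 min / OT 0 h 0 min; Wed reg 4 h 43 min / OT 0 h 0 min; Thu reg 7 h 50 min / OT 0 h 0 min.
Totals: regular 28 h 3 min, overtime 0 h 16 min.

Regular 28.05 hours, overtime 0.27 hours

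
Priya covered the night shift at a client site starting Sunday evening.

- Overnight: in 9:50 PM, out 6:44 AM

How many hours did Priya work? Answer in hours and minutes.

Overnight: 9:50 PM → midnight = 2 h 10 min; midnight → 6:44 AM = 6 h 44 min; span 8 h 54 min

8 h 54 min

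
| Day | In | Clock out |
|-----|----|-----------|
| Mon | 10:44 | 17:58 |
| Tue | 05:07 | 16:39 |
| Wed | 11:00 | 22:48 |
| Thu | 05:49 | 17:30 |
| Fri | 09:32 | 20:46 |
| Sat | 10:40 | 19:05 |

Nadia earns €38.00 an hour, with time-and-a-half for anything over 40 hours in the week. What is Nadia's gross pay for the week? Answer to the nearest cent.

€2768.30

Mon: 10:44–17:58 = 7 h 14 min
Tue: 05:07–16:39 = 11 h 32 min
Wed: 11:00–22:48 = 11 h 48 min
Thu: 05:49–17:30 = 11 h 41 min
Fri: 09:32–20:46 = 11 h 14 min
Sat: 10:40–19:05 = 8 h 25 min
Total worked: 61 h 54 min = 3714 min.
Regular 40 h 0 min = 2400 min at €38.00/h; overtime 21 h 54 min = 1314 min at €57.00/h.
Pay = (2400 × €38.00 + 1314 × €57.00) ÷ 60 = €2768.30.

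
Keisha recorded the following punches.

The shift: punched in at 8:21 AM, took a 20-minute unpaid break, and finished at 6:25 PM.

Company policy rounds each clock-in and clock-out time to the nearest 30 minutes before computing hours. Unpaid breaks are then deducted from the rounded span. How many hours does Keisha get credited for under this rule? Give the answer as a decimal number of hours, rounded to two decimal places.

The shift: in 8:21 AM→8:30 AM, out 6:25 PM→6:30 PM; 10 h 0 min − 20 min = 9 h 40 min

9.67 hours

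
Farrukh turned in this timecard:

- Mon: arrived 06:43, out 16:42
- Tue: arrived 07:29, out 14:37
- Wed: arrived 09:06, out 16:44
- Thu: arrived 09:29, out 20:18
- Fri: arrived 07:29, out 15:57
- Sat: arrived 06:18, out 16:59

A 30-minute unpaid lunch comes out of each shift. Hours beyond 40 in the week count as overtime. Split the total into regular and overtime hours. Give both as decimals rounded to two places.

Mon: 06:43–16:42 = 9 h 59 min; less 30 min break → 9 h 29 min
Tue: 07:29–14:37 = 7 h 8 min; less 30 min break → 6 h 38 min
Wed: 09:06–16:44 = 7 h 38 min; less 30 min break → 7 h 8 min
Thu: 09:29–20:18 = 10 h 49 min; less 30 min break → 10 h 19 min
Fri: 07:29–15:57 = 8 h 28 min; less 30 min break → 7 h 58 min
Sat: 06:18–16:59 = 10 h 41 min; less 30 min break → 10 h 11 min
Total worked: 51 h 43 min = 51.72 h.
Threshold 40 h → overtime 11 h 43 min, regular 40 h 0 min.

Regular 40.00 hours, overtime 11.72 hours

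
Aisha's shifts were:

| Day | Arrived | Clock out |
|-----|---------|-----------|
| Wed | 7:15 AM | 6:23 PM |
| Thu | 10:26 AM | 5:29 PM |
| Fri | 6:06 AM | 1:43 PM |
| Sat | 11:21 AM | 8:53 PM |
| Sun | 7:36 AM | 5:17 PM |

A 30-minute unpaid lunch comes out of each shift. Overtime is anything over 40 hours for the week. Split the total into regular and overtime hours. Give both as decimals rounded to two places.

Regular 40.00 hours, overtime 2.52 hours

Wed: 7:15 AM–6:23 PM = 11 h 8 min; less 30 min break → 10 h 38 min
Thu: 10:26 AM–5:29 PM = 7 h 3 min; less 30 min break → 6 h 33 min
Fri: 6:06 AM–1:43 PM = 7 h 37 min; less 30 min break → 7 h 7 min
Sat: 11:21 AM–8:53 PM = 9 h 32 min; less 30 min break → 9 h 2 min
Sun: 7:36 AM–5:17 PM = 9 h 41 min; less 30 min break → 9 h 11 min
Total worked: 42 h 31 min = 42.52 h.
Threshold 40 h → overtime 2 h 31 min, regular 40 h 0 min.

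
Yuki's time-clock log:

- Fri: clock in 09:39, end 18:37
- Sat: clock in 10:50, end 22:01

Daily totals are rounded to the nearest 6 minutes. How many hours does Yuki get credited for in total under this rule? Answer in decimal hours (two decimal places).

20.20 hours

Fri: 09:39–18:37 = 8 h 58 min → rounds to 9 h 0 min
Sat: 10:50–22:01 = 11 h 11 min → rounds to 11 h 12 min
Total credited: 20 h 12 min.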